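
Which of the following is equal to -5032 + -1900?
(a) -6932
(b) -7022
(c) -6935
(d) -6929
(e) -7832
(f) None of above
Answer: a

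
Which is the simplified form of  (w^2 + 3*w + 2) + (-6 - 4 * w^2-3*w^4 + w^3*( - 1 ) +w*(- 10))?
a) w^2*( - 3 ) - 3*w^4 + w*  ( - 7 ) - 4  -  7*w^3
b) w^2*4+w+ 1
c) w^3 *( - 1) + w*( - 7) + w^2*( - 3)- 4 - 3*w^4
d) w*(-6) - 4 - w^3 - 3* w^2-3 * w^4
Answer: c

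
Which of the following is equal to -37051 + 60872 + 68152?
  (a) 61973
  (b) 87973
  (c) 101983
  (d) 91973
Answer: d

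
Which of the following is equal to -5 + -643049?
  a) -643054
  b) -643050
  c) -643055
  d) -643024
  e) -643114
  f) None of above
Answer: a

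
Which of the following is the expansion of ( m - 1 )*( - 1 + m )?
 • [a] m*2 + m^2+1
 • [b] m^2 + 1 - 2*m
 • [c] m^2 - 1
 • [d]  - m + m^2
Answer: b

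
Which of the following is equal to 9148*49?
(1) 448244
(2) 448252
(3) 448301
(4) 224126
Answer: 2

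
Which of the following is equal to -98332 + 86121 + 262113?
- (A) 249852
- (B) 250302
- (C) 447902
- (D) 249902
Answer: D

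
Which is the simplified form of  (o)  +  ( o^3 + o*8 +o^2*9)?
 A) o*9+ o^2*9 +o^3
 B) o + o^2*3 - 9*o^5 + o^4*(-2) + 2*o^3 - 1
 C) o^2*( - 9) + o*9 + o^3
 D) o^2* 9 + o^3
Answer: A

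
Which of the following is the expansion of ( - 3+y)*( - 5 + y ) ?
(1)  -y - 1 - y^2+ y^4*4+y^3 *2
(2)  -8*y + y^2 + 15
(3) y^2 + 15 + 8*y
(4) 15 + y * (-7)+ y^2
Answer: 2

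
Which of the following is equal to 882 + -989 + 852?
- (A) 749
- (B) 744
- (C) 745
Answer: C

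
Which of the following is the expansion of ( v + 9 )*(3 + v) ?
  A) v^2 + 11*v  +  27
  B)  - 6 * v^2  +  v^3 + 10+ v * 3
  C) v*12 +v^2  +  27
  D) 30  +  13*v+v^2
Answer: C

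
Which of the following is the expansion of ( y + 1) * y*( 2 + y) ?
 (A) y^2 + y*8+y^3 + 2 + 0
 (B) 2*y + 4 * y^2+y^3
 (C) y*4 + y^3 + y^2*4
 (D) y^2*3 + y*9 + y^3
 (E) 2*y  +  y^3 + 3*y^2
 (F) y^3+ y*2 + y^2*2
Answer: E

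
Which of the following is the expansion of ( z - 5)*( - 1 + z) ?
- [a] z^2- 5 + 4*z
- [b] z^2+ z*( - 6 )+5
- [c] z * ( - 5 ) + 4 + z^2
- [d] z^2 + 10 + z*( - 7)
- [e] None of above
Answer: b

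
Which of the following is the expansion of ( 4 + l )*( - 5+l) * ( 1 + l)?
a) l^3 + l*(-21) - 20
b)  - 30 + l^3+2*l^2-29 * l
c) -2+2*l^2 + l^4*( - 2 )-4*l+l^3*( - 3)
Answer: a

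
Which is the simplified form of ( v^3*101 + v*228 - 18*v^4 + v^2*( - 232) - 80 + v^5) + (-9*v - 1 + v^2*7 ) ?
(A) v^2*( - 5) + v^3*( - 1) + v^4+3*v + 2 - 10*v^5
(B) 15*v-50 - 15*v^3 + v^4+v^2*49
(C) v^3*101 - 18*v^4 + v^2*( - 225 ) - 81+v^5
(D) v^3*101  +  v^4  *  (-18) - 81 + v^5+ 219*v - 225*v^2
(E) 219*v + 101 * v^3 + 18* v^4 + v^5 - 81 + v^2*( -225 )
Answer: D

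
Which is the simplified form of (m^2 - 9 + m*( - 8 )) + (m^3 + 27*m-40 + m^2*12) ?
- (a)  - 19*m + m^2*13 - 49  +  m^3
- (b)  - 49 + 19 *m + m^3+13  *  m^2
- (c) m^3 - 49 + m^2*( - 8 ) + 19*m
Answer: b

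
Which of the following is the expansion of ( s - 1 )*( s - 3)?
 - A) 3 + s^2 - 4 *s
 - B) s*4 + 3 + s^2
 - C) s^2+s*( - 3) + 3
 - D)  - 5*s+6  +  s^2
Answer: A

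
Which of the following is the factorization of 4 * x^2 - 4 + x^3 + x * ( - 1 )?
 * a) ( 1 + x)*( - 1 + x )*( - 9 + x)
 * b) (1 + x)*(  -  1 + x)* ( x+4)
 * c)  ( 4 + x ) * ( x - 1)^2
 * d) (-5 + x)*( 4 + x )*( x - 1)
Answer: b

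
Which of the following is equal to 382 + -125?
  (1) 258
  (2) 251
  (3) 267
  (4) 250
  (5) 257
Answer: 5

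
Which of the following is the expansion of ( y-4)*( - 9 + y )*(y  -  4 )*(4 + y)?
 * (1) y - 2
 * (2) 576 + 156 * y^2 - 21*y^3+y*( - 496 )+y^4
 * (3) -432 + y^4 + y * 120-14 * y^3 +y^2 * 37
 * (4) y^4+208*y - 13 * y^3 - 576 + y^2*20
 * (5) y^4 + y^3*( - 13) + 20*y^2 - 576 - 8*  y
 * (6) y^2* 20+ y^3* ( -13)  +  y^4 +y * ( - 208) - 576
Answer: 4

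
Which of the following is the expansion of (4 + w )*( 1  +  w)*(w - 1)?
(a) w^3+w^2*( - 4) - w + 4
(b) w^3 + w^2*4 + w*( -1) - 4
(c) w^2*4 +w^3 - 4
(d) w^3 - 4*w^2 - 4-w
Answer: b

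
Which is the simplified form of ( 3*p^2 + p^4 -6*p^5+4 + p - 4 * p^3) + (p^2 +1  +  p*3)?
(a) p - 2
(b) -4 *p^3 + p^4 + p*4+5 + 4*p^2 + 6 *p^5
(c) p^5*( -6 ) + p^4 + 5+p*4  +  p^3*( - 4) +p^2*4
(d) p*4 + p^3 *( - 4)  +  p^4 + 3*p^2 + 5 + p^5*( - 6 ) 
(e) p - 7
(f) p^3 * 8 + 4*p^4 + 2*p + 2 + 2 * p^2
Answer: c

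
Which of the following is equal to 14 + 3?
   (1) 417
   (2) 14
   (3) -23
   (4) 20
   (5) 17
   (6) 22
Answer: 5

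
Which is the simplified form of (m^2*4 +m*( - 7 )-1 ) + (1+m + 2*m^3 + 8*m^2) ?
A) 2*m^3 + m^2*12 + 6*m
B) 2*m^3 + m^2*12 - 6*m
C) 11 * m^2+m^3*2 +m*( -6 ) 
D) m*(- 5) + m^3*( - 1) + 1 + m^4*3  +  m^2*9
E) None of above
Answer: B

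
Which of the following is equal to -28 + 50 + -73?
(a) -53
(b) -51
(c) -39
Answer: b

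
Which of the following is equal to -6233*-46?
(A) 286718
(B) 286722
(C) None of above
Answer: A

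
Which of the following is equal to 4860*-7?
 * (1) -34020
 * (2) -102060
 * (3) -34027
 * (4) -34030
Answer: 1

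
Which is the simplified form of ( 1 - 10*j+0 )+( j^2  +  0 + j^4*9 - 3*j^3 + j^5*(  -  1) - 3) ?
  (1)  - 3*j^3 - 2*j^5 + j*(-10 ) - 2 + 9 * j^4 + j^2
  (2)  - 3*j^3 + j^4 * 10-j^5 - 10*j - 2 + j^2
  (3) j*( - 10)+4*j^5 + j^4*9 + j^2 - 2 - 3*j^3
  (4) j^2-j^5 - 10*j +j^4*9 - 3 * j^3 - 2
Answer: 4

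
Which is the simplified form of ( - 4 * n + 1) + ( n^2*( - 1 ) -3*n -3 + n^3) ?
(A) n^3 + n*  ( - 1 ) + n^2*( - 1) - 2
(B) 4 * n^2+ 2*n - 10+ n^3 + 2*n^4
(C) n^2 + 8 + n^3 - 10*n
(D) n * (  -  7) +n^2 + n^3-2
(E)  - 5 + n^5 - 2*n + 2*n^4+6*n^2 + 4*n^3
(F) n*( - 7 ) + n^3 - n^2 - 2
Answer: F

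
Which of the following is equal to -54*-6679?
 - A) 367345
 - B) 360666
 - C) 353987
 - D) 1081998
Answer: B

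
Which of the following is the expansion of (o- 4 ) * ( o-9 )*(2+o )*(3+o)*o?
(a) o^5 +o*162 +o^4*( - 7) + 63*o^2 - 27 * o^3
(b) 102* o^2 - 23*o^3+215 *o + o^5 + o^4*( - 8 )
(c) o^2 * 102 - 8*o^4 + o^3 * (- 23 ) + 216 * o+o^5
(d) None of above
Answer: c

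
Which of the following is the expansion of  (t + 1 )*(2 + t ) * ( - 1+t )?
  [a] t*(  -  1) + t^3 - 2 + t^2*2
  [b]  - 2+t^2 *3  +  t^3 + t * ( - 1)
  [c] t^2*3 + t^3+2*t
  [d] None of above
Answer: a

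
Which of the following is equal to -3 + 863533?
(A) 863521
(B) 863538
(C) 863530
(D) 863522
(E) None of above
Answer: C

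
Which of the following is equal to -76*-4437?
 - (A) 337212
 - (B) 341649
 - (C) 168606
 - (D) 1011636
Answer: A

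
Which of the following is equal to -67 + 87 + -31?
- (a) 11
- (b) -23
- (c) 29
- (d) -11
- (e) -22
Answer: d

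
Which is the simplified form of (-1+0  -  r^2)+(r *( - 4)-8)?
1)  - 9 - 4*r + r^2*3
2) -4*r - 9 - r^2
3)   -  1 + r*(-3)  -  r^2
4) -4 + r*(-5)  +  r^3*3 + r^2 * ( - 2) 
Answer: 2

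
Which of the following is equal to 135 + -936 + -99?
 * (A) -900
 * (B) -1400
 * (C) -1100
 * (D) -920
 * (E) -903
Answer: A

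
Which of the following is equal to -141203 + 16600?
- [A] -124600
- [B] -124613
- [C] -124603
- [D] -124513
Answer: C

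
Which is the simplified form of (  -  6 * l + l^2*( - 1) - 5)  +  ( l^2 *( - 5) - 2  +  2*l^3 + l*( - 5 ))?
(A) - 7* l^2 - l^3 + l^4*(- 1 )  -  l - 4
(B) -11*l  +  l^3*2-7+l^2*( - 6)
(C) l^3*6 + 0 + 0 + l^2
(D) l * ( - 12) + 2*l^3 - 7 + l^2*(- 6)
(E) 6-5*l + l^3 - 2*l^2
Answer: B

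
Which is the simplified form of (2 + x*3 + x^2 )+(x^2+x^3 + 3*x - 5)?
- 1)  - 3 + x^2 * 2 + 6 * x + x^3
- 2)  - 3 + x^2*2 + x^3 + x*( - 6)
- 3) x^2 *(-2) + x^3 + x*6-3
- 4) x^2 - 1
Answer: 1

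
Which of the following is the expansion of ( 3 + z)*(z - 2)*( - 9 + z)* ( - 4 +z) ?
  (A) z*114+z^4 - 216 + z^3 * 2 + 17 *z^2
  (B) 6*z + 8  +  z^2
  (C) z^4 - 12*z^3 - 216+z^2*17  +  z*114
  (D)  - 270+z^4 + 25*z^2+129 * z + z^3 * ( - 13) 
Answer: C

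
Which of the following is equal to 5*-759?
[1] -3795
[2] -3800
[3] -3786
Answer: 1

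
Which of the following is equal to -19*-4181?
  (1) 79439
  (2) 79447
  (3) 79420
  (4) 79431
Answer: 1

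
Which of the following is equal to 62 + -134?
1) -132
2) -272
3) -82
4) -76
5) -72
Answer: 5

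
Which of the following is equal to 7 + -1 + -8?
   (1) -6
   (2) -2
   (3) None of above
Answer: 2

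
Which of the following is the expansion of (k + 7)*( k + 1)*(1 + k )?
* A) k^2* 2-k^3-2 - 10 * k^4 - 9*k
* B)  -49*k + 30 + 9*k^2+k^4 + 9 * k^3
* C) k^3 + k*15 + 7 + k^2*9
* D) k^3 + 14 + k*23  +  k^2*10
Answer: C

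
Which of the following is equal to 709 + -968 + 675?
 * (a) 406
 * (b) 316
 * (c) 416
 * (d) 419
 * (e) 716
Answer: c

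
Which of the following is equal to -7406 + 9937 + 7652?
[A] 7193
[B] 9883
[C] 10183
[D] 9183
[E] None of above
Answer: C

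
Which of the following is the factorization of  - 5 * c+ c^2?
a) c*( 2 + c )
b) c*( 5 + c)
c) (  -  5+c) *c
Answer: c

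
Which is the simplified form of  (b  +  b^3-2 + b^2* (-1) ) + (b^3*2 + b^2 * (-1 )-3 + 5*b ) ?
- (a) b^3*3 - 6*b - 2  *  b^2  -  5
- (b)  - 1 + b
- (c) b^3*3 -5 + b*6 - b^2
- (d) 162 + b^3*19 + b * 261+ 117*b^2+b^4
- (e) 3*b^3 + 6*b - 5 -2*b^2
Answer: e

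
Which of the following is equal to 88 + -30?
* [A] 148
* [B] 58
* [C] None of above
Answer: B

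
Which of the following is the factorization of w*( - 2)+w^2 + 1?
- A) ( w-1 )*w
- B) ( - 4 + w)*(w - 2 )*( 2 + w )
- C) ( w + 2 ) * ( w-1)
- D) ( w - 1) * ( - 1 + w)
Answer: D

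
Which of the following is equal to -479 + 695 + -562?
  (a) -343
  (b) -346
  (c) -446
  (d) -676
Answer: b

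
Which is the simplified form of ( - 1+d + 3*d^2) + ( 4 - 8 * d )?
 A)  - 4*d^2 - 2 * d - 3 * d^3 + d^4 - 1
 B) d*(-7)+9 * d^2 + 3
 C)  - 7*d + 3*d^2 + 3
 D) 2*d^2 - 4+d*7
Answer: C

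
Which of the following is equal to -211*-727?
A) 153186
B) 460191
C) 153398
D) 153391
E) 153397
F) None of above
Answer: E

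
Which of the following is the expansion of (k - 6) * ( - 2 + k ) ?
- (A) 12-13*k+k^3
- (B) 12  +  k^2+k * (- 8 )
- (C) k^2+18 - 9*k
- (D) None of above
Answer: B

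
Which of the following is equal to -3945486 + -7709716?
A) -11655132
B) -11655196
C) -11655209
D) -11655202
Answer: D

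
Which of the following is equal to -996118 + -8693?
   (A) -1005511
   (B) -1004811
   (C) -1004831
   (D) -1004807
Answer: B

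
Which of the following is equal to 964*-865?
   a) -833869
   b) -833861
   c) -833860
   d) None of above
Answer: c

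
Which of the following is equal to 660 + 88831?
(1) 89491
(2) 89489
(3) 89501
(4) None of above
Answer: 1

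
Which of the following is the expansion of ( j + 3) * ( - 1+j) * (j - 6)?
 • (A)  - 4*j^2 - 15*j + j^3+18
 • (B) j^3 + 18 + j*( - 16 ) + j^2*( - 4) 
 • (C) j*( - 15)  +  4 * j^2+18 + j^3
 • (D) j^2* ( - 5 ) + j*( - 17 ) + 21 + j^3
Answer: A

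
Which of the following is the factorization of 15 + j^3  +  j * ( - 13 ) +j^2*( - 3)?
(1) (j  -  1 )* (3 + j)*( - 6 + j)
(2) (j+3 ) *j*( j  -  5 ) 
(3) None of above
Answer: 3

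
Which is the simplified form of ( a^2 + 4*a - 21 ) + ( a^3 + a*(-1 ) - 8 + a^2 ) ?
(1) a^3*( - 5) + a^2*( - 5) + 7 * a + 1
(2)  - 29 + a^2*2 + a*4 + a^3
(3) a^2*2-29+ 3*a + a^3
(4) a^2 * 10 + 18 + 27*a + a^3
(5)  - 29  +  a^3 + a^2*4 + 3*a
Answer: 3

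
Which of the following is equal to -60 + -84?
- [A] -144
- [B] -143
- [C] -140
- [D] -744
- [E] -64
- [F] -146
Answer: A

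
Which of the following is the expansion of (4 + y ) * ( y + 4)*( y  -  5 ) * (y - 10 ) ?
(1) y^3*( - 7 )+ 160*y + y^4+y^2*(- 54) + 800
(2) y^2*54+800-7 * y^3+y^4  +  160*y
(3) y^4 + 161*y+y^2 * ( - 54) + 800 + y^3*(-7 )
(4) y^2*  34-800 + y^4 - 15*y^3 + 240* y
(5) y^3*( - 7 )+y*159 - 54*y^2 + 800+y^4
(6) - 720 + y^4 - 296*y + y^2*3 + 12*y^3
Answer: 1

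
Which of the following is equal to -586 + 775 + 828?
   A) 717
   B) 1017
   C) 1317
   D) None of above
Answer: B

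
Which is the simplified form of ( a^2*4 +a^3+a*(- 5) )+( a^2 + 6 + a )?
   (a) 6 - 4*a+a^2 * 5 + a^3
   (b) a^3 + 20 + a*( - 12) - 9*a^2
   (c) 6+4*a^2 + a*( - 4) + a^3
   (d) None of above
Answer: a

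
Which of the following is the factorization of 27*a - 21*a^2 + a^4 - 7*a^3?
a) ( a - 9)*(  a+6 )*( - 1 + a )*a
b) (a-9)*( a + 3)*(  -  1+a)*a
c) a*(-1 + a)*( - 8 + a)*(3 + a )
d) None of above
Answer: b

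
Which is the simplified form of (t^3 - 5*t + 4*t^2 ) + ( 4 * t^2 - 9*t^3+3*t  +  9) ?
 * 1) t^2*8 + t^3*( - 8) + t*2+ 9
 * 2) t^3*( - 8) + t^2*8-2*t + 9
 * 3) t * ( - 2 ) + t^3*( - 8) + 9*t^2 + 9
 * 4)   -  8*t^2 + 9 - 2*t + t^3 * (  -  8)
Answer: 2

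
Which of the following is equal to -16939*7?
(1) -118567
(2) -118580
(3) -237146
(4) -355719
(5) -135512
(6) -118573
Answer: 6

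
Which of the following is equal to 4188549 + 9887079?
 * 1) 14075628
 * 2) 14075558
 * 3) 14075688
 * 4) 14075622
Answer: 1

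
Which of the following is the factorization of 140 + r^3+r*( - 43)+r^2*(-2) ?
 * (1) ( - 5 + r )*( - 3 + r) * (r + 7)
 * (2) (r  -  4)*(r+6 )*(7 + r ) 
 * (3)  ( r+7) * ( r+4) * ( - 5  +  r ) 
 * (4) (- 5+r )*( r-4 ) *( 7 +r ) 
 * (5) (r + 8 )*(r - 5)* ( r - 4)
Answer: 4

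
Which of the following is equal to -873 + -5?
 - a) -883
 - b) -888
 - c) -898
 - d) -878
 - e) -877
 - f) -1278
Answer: d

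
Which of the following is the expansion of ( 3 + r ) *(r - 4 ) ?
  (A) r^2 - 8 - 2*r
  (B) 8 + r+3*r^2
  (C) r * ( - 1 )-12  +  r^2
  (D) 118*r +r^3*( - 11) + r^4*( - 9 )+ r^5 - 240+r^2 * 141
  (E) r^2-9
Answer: C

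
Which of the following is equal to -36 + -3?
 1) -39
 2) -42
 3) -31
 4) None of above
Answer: 1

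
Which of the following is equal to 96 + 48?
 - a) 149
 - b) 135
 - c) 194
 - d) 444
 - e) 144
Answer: e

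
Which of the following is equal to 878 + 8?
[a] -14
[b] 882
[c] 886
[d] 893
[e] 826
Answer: c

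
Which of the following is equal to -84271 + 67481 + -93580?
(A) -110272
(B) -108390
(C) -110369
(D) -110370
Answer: D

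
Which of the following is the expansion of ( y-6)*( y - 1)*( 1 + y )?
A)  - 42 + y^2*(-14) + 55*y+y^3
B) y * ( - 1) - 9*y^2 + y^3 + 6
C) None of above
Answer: C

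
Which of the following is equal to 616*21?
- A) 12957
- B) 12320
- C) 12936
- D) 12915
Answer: C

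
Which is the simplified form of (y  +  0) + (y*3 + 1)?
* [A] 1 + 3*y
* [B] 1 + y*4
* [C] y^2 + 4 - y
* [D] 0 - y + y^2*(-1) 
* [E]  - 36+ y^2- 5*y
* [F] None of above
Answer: B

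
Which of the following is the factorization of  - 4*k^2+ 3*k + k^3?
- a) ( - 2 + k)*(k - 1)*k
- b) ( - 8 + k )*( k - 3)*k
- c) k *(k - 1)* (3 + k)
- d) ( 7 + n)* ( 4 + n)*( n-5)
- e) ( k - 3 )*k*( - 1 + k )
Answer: e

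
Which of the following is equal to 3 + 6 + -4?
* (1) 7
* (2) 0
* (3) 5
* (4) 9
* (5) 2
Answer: 3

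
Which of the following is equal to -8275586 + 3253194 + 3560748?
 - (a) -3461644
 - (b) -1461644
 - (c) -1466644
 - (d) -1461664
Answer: b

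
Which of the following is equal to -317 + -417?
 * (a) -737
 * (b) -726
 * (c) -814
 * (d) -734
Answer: d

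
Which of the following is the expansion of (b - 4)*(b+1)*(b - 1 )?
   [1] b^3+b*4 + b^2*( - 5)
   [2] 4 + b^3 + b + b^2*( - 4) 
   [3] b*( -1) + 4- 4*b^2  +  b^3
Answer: 3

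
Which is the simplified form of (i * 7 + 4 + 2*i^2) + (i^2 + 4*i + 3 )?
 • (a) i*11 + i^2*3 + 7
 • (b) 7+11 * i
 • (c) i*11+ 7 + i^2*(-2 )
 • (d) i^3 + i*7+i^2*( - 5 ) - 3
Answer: a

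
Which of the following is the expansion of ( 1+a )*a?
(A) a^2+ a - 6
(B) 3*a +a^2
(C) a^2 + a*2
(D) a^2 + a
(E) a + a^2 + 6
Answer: D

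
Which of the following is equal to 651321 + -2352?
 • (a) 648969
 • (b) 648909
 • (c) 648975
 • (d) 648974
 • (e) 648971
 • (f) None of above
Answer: a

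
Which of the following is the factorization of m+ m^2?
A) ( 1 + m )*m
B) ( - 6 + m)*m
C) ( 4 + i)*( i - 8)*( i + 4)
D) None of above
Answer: A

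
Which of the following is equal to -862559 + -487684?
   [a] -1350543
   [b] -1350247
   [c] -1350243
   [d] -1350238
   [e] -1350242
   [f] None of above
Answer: c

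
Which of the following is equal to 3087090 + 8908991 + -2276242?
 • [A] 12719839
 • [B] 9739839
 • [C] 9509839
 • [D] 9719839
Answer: D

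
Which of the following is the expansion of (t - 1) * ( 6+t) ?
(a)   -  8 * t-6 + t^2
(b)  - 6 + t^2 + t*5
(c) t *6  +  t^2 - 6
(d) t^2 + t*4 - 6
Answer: b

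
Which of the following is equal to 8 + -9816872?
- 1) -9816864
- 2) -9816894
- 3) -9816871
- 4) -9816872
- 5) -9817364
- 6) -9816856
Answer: 1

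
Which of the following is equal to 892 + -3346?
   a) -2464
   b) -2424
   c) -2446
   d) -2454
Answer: d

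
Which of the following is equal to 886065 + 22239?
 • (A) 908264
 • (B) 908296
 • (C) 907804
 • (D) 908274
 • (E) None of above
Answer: E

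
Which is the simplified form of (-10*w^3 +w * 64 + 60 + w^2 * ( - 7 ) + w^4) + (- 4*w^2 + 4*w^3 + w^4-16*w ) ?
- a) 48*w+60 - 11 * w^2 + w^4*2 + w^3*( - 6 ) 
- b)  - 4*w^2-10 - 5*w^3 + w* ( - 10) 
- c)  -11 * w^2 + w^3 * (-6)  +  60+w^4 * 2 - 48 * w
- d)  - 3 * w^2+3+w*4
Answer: a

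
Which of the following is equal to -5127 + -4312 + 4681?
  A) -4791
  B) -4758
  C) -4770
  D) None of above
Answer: B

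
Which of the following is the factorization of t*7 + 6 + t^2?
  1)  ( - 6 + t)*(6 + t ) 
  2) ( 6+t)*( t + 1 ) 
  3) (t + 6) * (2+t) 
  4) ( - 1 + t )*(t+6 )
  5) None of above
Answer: 2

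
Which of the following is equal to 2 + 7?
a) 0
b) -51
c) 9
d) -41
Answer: c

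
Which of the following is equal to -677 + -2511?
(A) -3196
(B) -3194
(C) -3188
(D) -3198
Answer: C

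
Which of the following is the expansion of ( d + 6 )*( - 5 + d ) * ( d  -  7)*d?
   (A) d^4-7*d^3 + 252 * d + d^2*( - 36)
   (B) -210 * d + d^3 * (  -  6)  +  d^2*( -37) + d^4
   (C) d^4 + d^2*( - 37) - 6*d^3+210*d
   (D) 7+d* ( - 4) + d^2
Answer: C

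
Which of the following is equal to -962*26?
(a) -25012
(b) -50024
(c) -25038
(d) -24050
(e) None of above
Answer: a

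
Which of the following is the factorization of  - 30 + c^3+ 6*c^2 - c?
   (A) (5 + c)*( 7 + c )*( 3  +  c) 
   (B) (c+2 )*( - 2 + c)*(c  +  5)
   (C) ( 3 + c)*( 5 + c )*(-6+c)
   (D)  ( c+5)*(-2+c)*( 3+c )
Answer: D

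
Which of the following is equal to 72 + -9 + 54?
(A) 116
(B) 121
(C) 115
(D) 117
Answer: D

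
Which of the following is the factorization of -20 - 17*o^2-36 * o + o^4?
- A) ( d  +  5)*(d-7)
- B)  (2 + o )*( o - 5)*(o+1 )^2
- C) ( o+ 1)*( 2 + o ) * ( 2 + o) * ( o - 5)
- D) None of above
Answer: C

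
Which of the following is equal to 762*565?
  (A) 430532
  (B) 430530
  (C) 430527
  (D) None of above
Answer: B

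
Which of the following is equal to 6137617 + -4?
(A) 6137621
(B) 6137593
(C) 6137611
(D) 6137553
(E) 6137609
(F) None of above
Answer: F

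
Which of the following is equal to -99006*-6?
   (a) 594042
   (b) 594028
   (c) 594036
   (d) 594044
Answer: c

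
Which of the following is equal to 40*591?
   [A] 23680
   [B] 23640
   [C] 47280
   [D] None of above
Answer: B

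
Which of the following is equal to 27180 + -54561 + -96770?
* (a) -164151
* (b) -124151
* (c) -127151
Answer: b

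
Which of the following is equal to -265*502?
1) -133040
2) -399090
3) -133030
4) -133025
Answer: 3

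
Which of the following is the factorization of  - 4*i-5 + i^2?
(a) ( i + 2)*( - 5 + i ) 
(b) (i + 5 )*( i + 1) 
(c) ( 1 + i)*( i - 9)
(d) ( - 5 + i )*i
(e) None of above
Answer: e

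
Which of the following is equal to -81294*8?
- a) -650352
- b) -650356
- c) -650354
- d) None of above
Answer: a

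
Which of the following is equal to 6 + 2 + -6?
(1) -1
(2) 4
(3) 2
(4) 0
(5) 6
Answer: 3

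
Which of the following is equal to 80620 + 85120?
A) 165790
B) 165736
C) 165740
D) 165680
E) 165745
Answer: C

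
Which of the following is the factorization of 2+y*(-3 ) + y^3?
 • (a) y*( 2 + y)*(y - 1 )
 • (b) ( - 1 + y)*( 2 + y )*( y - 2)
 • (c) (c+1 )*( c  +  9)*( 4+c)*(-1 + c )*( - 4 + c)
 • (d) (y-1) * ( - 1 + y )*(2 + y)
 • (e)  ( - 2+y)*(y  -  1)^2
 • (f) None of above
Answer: d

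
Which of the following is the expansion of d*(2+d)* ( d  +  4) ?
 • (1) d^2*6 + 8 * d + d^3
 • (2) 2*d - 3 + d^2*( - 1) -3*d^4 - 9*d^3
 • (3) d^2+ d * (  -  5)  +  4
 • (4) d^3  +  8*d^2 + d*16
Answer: 1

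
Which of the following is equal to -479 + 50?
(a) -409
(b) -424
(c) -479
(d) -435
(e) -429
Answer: e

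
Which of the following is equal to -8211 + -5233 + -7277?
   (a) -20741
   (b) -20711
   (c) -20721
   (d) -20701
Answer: c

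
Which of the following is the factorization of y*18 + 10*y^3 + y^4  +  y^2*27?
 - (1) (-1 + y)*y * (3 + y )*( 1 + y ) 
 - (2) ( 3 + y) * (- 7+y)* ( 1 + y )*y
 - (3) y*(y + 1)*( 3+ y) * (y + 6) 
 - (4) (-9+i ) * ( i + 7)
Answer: 3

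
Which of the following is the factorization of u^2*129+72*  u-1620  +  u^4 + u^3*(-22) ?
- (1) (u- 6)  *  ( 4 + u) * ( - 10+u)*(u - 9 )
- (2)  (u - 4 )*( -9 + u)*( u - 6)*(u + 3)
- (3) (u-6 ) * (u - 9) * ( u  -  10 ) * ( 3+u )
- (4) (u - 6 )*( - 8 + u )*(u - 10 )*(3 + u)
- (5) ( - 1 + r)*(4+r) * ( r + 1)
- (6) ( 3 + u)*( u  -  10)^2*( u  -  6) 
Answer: 3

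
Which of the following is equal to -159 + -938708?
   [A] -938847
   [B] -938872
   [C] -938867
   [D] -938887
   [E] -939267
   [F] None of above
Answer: C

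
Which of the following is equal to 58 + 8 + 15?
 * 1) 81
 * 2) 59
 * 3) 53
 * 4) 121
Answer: 1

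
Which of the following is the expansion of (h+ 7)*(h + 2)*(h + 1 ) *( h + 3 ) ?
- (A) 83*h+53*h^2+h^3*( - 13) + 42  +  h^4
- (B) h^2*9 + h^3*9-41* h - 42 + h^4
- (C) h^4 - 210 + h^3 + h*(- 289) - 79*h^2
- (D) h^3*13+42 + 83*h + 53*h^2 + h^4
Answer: D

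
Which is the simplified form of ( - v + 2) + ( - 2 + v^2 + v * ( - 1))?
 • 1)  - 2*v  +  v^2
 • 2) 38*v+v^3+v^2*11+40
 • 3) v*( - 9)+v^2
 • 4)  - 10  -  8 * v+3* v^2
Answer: 1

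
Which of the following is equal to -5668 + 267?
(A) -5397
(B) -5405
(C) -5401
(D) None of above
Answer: C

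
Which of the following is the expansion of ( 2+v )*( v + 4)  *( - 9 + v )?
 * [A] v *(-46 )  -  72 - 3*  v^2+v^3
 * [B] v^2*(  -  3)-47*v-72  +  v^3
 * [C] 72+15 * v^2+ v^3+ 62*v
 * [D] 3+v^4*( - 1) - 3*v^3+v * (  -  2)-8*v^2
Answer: A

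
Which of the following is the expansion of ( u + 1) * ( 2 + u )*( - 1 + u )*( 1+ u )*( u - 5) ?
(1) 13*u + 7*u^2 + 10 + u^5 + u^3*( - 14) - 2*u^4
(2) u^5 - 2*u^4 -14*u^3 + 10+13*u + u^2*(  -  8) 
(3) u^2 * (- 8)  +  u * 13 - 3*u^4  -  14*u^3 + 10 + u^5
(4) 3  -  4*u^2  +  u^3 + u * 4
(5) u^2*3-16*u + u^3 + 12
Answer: 2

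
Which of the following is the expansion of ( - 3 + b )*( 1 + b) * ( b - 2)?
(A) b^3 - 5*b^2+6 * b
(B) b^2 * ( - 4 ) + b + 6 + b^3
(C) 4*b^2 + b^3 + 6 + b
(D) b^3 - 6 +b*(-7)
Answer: B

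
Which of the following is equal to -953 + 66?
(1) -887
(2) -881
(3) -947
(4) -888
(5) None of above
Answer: 1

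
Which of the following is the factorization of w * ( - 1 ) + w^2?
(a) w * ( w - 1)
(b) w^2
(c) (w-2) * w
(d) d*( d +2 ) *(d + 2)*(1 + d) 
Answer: a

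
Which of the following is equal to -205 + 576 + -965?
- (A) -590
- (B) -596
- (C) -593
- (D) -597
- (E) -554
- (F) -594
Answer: F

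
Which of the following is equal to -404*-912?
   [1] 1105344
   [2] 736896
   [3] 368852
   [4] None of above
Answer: 4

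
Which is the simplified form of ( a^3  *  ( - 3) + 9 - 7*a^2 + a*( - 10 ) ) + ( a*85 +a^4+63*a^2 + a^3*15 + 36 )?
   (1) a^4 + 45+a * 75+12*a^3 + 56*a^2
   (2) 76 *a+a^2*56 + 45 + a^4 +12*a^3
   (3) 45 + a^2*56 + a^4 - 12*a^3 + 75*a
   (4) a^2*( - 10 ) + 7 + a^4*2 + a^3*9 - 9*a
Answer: 1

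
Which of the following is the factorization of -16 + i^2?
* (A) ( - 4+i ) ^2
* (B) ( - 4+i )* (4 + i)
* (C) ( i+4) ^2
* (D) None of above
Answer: B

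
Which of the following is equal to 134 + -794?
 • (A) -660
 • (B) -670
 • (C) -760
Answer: A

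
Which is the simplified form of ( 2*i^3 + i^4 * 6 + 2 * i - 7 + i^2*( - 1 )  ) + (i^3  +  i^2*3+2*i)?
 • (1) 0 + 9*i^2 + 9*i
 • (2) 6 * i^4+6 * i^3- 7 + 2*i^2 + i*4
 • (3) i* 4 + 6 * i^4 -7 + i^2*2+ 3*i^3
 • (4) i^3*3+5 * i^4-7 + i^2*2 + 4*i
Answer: 3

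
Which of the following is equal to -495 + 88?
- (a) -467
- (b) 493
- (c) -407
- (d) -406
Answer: c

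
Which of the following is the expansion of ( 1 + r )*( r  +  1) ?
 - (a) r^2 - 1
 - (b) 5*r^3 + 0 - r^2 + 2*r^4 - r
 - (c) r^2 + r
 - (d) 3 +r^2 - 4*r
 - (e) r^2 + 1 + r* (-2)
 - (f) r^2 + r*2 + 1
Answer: f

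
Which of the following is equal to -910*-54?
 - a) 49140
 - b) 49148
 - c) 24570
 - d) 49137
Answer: a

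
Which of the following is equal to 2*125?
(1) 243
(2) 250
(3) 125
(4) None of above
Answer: 2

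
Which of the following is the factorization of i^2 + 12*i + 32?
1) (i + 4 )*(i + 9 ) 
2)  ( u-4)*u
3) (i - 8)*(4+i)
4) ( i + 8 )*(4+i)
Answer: 4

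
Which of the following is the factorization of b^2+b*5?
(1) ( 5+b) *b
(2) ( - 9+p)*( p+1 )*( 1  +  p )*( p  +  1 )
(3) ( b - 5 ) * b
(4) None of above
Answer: 1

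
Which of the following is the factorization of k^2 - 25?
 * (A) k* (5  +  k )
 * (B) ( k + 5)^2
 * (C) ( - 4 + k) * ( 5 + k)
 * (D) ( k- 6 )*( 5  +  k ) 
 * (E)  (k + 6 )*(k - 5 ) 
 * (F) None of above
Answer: F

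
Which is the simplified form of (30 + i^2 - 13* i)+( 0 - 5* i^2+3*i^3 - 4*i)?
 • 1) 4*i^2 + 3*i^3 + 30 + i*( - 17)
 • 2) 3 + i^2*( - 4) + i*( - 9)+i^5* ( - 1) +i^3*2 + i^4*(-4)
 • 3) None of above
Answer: 3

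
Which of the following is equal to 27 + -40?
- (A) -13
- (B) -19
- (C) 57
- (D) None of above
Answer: A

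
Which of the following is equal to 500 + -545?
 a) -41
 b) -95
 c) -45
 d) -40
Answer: c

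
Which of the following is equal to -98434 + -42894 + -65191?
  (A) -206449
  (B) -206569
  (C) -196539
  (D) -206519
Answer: D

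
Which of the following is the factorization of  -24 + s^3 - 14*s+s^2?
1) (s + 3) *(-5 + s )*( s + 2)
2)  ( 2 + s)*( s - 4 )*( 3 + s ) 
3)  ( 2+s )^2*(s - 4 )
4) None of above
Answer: 2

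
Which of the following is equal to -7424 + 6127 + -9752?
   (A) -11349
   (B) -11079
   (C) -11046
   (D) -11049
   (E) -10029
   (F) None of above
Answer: D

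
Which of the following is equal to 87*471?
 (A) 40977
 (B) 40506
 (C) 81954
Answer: A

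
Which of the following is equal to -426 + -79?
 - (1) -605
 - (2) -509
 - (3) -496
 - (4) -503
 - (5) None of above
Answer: 5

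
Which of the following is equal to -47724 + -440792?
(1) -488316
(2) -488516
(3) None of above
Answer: 2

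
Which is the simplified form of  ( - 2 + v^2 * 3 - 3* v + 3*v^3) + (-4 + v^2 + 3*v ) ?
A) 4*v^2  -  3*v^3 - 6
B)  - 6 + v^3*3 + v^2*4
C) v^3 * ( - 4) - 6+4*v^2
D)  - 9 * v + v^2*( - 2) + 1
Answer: B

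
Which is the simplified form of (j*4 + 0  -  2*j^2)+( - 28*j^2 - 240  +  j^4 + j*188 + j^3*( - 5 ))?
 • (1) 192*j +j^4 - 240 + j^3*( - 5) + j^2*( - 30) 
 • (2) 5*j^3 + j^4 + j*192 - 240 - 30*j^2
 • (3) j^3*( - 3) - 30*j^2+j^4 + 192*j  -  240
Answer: 1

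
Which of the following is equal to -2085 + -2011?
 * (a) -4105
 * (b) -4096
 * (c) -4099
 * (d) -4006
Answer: b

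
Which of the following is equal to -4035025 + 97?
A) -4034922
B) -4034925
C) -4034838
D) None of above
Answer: D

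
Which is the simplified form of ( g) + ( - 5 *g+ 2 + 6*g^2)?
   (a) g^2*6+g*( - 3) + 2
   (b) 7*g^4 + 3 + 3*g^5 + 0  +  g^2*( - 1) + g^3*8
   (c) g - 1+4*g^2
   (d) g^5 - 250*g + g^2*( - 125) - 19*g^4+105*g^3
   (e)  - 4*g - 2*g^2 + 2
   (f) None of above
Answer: f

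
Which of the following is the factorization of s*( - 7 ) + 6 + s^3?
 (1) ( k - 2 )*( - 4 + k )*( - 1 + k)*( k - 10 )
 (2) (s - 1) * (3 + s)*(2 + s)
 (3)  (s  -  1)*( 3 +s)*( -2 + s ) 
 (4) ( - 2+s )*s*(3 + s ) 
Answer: 3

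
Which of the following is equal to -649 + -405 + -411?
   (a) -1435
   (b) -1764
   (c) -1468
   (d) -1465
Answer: d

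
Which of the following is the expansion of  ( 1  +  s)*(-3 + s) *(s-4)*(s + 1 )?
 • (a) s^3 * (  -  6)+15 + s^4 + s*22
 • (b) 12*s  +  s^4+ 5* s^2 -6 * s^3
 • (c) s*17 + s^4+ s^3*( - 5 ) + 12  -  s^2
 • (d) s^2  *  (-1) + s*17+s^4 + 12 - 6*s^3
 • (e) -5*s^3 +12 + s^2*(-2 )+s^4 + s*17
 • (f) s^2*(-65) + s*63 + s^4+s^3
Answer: c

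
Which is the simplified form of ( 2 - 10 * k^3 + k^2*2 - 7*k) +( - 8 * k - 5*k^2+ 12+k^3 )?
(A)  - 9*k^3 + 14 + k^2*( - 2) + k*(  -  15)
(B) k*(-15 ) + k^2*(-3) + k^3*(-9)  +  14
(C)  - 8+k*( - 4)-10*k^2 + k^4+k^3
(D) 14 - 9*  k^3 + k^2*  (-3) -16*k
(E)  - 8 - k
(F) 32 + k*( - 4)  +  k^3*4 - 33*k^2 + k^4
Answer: B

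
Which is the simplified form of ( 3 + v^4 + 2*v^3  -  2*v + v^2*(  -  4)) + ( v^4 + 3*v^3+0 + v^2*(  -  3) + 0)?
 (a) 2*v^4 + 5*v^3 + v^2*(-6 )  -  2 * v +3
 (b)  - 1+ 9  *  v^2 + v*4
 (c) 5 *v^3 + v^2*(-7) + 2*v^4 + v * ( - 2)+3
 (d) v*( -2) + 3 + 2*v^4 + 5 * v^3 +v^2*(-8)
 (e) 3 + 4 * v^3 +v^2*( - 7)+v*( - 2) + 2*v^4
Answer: c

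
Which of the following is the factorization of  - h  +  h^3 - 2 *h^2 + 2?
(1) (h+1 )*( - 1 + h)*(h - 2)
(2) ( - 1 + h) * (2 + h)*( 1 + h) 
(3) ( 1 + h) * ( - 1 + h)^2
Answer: 1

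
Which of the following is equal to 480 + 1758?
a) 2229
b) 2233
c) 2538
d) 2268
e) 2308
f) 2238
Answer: f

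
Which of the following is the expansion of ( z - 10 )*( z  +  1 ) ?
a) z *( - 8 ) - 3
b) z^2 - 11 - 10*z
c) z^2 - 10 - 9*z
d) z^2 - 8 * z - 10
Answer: c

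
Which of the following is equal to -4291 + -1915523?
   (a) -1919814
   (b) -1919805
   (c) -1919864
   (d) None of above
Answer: a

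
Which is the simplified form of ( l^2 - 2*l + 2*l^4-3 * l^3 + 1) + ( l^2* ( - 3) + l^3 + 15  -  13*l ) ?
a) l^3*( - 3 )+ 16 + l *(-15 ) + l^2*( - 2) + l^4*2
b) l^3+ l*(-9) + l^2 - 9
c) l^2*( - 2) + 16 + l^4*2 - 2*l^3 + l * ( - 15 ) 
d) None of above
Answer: c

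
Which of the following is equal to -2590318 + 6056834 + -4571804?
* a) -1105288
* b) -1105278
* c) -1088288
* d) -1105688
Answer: a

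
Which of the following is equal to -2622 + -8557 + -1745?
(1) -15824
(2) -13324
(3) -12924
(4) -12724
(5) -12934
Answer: 3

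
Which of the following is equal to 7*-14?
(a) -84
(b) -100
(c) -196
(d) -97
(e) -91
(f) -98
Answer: f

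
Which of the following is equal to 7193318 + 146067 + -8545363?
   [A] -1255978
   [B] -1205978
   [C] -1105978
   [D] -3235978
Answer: B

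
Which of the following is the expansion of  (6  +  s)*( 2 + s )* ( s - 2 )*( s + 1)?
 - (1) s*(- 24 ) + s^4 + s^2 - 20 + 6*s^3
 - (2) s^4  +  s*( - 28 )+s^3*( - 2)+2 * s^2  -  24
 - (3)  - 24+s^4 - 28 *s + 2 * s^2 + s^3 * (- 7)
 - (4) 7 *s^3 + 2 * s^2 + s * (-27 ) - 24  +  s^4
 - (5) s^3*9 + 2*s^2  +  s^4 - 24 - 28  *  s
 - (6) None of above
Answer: 6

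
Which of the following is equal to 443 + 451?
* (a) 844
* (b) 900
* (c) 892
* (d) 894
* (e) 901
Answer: d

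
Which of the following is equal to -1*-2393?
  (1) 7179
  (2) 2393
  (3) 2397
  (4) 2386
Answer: 2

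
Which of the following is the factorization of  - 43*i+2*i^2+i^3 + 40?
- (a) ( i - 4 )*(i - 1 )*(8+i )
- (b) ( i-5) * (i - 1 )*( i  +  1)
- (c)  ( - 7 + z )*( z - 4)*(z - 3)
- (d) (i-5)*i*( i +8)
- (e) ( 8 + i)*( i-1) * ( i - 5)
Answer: e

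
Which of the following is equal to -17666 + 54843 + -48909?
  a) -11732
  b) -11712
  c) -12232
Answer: a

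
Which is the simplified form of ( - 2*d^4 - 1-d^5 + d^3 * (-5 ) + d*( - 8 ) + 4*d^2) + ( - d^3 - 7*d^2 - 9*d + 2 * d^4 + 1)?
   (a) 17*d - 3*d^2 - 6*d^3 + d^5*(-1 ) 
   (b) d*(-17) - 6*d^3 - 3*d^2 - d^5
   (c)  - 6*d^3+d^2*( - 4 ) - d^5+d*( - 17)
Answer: b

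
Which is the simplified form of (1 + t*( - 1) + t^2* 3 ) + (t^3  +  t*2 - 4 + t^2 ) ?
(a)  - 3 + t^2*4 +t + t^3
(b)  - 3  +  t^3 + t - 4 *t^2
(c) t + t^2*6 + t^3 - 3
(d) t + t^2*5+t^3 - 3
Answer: a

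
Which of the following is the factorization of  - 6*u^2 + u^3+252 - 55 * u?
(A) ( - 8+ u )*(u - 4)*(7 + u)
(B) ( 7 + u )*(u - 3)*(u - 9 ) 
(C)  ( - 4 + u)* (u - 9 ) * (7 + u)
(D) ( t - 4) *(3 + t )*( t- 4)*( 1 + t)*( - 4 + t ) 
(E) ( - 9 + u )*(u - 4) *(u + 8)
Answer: C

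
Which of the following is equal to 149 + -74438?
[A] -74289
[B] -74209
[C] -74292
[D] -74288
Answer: A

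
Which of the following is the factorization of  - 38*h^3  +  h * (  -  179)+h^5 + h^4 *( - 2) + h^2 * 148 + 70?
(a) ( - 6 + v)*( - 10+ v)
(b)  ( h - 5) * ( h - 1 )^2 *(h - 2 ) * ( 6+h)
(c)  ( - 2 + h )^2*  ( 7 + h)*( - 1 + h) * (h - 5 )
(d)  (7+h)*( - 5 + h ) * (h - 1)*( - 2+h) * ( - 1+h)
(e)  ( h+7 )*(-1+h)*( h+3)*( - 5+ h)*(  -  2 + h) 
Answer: d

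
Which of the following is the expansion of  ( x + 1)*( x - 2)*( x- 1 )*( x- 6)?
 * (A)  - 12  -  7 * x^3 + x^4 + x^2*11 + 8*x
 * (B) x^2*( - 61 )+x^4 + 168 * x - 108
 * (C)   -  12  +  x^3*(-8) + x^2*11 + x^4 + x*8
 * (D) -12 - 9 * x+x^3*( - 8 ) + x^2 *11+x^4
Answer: C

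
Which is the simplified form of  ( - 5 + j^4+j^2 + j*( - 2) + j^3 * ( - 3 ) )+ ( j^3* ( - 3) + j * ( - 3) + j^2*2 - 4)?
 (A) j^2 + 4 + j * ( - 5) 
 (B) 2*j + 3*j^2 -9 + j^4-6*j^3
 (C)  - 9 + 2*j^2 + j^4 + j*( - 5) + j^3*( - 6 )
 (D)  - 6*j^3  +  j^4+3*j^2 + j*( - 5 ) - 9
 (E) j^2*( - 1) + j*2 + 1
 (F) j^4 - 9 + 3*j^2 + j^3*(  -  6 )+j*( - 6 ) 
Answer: D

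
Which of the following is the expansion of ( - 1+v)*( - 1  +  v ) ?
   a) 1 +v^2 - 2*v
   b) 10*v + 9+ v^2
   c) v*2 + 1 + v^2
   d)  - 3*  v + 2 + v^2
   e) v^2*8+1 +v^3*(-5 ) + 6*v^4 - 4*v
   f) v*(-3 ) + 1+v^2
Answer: a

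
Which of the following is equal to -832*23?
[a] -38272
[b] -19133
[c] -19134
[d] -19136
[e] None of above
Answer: d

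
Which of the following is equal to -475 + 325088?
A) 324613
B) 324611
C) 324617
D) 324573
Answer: A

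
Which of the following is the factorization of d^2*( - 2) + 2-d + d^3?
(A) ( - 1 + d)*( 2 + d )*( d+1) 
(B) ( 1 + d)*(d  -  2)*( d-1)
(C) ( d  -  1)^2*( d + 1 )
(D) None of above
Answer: B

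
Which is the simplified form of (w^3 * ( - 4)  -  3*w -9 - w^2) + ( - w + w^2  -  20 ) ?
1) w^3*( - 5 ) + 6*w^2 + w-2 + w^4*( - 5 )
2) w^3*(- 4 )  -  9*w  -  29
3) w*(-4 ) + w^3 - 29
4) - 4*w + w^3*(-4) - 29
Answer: 4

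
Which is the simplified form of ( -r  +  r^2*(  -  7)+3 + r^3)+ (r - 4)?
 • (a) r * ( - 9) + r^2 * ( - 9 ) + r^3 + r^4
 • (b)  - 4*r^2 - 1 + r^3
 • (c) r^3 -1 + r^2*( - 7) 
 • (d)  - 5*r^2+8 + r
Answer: c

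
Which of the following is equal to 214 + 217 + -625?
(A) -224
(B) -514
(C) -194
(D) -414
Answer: C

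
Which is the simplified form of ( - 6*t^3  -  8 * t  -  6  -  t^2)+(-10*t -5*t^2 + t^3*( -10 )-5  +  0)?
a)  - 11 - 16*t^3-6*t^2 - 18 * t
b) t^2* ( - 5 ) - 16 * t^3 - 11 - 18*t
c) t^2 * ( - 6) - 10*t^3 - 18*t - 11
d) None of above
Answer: a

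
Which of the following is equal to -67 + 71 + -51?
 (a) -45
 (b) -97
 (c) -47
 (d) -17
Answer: c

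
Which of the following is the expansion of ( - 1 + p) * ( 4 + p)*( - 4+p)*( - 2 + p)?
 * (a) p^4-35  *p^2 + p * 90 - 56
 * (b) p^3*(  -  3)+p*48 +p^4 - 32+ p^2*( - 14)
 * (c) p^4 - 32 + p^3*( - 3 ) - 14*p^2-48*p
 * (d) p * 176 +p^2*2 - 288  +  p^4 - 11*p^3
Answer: b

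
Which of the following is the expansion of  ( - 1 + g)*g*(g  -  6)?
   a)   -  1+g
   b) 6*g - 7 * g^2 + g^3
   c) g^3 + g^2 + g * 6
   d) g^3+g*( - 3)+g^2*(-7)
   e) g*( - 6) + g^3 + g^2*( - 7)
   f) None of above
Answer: b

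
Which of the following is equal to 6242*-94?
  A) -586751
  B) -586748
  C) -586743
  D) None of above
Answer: B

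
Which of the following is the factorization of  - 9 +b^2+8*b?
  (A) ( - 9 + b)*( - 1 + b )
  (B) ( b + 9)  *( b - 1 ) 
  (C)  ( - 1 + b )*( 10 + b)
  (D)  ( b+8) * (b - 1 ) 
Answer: B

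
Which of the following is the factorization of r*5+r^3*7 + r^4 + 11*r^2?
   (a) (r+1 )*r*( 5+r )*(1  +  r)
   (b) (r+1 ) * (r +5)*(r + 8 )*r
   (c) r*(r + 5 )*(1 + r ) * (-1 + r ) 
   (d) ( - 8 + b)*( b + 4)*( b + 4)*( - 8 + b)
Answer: a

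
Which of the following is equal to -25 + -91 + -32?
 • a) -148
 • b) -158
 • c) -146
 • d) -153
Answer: a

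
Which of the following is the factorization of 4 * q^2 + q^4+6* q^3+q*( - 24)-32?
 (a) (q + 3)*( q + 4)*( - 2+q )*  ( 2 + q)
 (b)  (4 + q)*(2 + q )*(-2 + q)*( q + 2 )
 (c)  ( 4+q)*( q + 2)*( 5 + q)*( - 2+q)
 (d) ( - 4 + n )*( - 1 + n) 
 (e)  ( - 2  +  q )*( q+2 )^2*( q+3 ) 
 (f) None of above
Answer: b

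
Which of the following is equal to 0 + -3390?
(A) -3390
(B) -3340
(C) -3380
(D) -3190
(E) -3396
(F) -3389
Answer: A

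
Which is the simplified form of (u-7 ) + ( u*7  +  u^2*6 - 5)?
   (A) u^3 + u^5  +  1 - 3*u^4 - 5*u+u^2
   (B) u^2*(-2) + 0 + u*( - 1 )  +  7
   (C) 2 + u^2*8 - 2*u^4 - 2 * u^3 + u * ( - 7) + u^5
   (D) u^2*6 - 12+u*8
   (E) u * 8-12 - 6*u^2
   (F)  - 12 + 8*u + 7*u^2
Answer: D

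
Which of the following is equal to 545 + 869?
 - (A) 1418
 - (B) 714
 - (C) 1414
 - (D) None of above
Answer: C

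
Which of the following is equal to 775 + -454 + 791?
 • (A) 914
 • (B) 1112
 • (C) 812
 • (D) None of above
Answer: B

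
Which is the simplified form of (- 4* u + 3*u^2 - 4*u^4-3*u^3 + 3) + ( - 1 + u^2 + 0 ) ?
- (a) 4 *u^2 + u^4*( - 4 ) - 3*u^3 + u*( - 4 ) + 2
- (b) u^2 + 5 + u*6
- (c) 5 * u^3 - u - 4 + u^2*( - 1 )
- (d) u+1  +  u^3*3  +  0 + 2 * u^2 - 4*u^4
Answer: a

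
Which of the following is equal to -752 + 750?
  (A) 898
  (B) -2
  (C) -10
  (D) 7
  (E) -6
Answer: B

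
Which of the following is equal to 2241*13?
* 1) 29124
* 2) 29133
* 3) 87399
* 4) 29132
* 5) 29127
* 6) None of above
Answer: 2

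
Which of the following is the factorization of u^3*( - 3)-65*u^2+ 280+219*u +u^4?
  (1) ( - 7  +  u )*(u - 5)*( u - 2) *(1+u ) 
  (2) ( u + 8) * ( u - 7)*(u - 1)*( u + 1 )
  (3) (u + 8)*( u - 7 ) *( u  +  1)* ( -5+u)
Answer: 3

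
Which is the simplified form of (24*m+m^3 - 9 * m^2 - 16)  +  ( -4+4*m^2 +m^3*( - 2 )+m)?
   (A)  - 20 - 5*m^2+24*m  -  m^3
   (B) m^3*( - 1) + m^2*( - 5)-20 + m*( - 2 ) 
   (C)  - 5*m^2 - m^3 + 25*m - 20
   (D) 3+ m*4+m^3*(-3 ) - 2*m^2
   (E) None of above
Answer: C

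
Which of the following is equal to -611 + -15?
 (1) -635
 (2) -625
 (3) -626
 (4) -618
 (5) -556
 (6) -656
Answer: 3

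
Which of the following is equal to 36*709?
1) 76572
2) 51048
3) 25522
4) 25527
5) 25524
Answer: 5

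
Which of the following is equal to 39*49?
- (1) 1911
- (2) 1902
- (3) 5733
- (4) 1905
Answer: 1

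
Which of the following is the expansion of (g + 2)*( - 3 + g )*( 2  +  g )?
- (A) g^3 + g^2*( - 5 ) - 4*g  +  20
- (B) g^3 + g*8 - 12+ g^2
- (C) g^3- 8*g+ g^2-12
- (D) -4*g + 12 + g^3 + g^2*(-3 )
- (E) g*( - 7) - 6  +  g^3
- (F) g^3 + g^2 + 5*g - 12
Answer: C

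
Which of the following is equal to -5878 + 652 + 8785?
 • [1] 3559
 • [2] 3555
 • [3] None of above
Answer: 1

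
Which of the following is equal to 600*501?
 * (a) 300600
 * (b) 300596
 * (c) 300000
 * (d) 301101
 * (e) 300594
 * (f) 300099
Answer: a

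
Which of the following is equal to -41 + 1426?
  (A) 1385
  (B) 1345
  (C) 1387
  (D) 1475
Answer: A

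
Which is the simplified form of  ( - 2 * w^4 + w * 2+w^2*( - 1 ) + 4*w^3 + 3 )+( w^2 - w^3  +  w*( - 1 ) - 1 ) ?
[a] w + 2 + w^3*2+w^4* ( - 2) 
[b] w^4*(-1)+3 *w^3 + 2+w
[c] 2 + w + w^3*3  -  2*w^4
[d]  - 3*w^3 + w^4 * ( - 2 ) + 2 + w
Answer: c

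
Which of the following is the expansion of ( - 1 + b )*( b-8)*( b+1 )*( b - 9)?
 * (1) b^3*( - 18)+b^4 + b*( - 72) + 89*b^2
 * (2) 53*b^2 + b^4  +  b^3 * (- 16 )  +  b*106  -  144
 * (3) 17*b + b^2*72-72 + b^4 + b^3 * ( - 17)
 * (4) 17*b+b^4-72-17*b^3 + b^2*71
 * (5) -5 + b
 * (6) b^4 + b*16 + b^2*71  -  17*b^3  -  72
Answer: 4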